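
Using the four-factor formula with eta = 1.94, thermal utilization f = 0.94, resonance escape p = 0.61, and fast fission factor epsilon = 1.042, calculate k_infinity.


k_inf = eta * f * p * epsilon
k_inf = 1.94 * 0.94 * 0.61 * 1.042
k_inf = 1.1591

1.1591


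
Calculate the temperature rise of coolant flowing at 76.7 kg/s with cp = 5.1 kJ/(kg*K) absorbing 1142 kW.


dT = Q / (m_dot * cp)
dT = 1142 / (76.7 * 5.1)
dT = 2.9194 C

2.9194


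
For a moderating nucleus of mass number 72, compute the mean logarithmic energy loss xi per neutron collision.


xi = 1 + (A-1)^2/(2A) * ln((A-1)/(A+1))
xi = 1 + (72-1)^2/(2*72) * ln((72-1)/(72 +1))
xi = 0.027522

0.027522


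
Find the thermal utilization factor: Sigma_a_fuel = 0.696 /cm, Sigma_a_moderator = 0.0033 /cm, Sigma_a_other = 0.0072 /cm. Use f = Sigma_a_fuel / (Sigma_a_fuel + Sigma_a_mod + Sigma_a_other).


f = Sigma_a_fuel / (Sigma_a_fuel + Sigma_a_mod + Sigma_a_other)
f = 0.696 / (0.696 + 0.0033 + 0.0072)
f = 0.98514

0.98514


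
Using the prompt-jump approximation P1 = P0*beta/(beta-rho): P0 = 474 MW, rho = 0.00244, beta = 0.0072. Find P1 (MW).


P1/P0 = beta / (beta - rho)
P1/P0 = 0.0072 / (0.0072 - 0.00244) = 1.512605
P1 = 474 * 1.512605 = 716.97 MW

716.97


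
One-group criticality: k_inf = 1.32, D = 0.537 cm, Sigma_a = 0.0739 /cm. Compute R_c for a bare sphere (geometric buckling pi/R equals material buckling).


L^2 = D / Sigma_a = 0.537 / 0.0739 = 7.266576 cm^2
B_m^2 = (k_inf - 1) / L^2 = (1.32 - 1) / 7.266576 = 0.04403725 /cm^2
For a bare sphere: B_g = pi/R, so R_c = pi / sqrt(B_m^2)
R_c = pi / sqrt(0.04403725) = 14.971 cm

14.971


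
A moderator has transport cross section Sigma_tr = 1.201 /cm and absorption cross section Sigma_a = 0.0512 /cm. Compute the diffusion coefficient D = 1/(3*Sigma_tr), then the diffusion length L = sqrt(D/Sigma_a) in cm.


D = 1 / (3 * Sigma_tr) = 1 / (3 * 1.201) = 0.2775465 cm
L = sqrt(D / Sigma_a)
L = sqrt(0.2775465 / 0.0512)
L = 2.3283 cm

2.3283


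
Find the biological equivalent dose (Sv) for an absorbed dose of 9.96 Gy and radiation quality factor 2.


H = D * Q
H = 9.96 * 2
H = 19.920 Sv

19.920


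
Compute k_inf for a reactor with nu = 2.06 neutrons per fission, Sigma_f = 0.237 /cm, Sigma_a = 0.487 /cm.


k_inf = nu * Sigma_f / Sigma_a
k_inf = 2.06 * 0.237 / 0.487
k_inf = 1.0025

1.0025


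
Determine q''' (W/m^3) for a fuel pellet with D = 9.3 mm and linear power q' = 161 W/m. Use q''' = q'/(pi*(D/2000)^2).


r = D / 2 / 1000 = 9.3 / 2 / 1000 = 0.00465 m
q''' = q' / (pi * r^2)
q''' = 161 / (pi * 0.00465^2)
q''' = 2.3701e+06 W/m^3

2.3701e+06


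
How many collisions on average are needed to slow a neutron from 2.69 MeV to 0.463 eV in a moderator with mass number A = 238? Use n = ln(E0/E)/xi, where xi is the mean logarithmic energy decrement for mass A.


xi = 1 + (A-1)^2/(2A)*ln((A-1)/(A+1)) = 0.008379872 (for A = 238)
n = ln(E0/E) / xi
n = ln(2.69e6 / 0.463) / 0.008379872
n = ln(5.809935e+06) / 0.008379872 = 1858.6

1858.6


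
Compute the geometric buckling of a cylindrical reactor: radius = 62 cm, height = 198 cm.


B^2 = (2.405/R)^2 + (pi/H)^2
B^2 = (2.405/62)^2 + (pi/198)^2
B^2 = 0.0017564 /cm^2

0.0017564


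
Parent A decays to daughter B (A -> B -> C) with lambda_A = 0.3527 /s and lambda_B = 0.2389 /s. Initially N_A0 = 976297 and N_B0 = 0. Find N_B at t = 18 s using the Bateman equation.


N_B(t) = lambda_A * N_A0 / (lambda_B - lambda_A) * [exp(-lambda_A*t) - exp(-lambda_B*t)]
exp(-0.3527*18) = 0.001749194; exp(-0.2389*18) = 0.01356585
N_B = 0.3527 * 976297 / (0.2389 - 0.3527) * (0.001749194 - 0.01356585)
N_B = 35755

35755


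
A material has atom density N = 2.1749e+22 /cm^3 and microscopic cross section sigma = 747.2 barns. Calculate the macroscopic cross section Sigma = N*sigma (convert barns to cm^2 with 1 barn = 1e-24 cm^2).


Sigma = N * sigma_barns * 1e-24
Sigma = 2.1749e+22 * 747.2 * 1e-24
Sigma = 16.251 /cm

16.251


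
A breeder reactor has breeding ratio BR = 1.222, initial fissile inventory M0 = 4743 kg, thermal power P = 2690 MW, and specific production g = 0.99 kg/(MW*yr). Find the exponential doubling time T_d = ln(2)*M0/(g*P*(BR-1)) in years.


Breeding gain G = BR - 1 = 1.222 - 1 = 0.222
Fissile production rate = g * P * G = 0.99 * 2690 * 0.222 = 591.2082 kg/yr
T_d = ln(2) * M0 / (g * P * G)
T_d = ln(2) * 4743 / 591.2082 = 5.5608 yr

5.5608


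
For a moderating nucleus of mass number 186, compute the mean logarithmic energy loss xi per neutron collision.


xi = 1 + (A-1)^2/(2A) * ln((A-1)/(A+1))
xi = 1 + (186-1)^2/(2*186) * ln((186-1)/(186 +1))
xi = 0.010714

0.010714


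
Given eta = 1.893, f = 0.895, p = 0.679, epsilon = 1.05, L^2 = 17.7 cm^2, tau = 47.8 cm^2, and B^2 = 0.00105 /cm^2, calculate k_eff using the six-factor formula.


k_inf = eta*f*p*eps = 1.893*0.895*0.679*1.05 = 1.207905
P_TNL = 1/(1 + L^2*B^2) = 1/(1 + 17.7*0.00105) = 0.9817541
P_FNL = exp(-B^2*tau) = exp(-0.00105*47.8) = 0.9510487
k_eff = k_inf * P_TNL * P_FNL = 1.207905 * 0.9817541 * 0.9510487
k_eff = 1.1278

1.1278


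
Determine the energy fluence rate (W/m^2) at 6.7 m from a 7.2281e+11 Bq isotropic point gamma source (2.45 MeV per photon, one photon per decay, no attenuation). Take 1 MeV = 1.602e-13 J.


psi = A * E * 1.602e-13 / (4*pi*r^2)
psi = 7.2281e+11 * 2.45 * 1.602e-13 / (4*pi*6.7^2)
psi = 5.0291e-04 W/m^2

5.0291e-04


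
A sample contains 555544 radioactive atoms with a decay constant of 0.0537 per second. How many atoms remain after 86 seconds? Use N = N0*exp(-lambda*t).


N = N0 * exp(-lambda * t)
N = 555544 * exp(-0.0537 * 86)
N = 5483.5

5483.5


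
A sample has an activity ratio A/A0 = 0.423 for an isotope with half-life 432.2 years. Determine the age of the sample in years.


lambda = ln(2) / t_half = ln(2) / 432.2 = 0.001603765 /yr
t = -ln(A/A0) / lambda
t = -ln(0.423) / 0.001603765
t = 536.48 yr

536.48


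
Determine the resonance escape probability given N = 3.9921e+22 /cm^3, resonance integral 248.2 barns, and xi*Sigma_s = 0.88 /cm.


p = exp(-N * I * 1e-24 / (xi*Sigma_s))
p = exp(-3.9921e+22 * 248.2 * 1e-24 / 0.88)
p = 1.2884e-05

1.2884e-05


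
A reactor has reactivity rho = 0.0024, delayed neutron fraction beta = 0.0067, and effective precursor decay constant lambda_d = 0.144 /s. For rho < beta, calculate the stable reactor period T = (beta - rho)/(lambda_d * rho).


T = (beta - rho) / (lambda_d * rho)
T = (0.0067 - 0.0024) / (0.144 * 0.0024)
T = 12.442 s

12.442


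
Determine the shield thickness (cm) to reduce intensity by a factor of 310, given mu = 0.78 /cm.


x = ln(factor) / mu
x = ln(310) / 0.78
x = 7.3546 cm

7.3546


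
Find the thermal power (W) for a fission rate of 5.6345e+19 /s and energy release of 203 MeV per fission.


P = fission_rate * E_MeV * 1.602e-13
P = 5.6345e+19 * 203 * 1.602e-13
P = 1.8324e+09 W

1.8324e+09


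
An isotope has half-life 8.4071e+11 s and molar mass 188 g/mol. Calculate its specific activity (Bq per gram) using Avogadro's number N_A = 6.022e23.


lambda = ln(2) / t_half = ln(2) / 8.4071e+11 = 8.244783e-13 /s
SA = lambda * N_A / M
SA = 8.244783e-13 * 6.022e23 / 188
SA = 2.6410e+09 Bq/g

2.6410e+09


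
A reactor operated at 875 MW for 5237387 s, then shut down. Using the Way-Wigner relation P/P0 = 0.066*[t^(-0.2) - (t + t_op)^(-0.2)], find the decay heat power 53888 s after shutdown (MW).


P/P0 = 0.066 * [t^(-0.2) - (t + t_op)^(-0.2)]
P/P0 = 0.066 * [53888^(-0.2) - (53888 + 5237387)^(-0.2)]
P/P0 = 0.066 * [0.1131623 - 0.04521556] = 0.004484485
P = 875 * 0.004484485 = 3.9239 MW

3.9239


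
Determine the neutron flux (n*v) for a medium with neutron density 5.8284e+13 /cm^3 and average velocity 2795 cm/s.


phi = n * v
phi = 5.8284e+13 * 2795
phi = 1.6290e+17 /cm^2/s

1.6290e+17


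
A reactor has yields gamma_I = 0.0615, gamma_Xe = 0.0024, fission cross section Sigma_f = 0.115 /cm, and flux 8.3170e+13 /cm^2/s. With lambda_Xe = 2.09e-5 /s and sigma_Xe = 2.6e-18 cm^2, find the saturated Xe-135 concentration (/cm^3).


Xe_eq = (gamma_I + gamma_Xe) * Sigma_f * phi / (lambda_Xe + sigma_Xe * phi)
Numerator = (0.0615 + 0.0024) * 0.115 * 8.3170e+13 = 6.111747e+11
Denominator = 2.09e-5 + 2.6e-18 * 8.3170e+13 = 2.371420e-04
Xe_eq = 6.111747e+11 / 2.371420e-04 = 2.5773e+15 /cm^3

2.5773e+15


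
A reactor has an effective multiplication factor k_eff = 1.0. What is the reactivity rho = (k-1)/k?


rho = (k_eff - 1) / k_eff
rho = (1.0 - 1) / 1.0
rho = 0

0


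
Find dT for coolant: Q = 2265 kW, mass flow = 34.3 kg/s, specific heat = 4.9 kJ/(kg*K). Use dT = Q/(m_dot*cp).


dT = Q / (m_dot * cp)
dT = 2265 / (34.3 * 4.9)
dT = 13.477 C

13.477


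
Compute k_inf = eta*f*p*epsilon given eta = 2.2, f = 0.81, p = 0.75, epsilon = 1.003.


k_inf = eta * f * p * epsilon
k_inf = 2.2 * 0.81 * 0.75 * 1.003
k_inf = 1.3405

1.3405


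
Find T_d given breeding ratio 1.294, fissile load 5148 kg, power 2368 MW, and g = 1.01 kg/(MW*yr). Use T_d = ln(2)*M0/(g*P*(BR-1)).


Breeding gain G = BR - 1 = 1.294 - 1 = 0.294
Fissile production rate = g * P * G = 1.01 * 2368 * 0.294 = 703.15392 kg/yr
T_d = ln(2) * M0 / (g * P * G)
T_d = ln(2) * 5148 / 703.15392 = 5.0747 yr

5.0747


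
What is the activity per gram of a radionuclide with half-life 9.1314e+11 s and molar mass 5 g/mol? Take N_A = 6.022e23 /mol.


lambda = ln(2) / t_half = ln(2) / 9.1314e+11 = 7.590810e-13 /s
SA = lambda * N_A / M
SA = 7.590810e-13 * 6.022e23 / 5
SA = 9.1424e+10 Bq/g

9.1424e+10


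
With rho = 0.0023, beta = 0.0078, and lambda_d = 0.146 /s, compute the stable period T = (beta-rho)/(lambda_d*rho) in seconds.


T = (beta - rho) / (lambda_d * rho)
T = (0.0078 - 0.0023) / (0.146 * 0.0023)
T = 16.379 s

16.379


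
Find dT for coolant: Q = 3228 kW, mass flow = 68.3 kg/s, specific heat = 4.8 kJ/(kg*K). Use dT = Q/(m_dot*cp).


dT = Q / (m_dot * cp)
dT = 3228 / (68.3 * 4.8)
dT = 9.8463 C

9.8463


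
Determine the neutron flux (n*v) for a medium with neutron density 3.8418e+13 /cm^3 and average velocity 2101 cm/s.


phi = n * v
phi = 3.8418e+13 * 2101
phi = 8.0716e+16 /cm^2/s

8.0716e+16


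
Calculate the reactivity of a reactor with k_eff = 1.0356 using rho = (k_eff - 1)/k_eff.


rho = (k_eff - 1) / k_eff
rho = (1.0356 - 1) / 1.0356
rho = 0.034376

0.034376


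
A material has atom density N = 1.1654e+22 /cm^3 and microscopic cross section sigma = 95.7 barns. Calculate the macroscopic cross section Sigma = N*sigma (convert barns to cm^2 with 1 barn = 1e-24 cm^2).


Sigma = N * sigma_barns * 1e-24
Sigma = 1.1654e+22 * 95.7 * 1e-24
Sigma = 1.1153 /cm

1.1153


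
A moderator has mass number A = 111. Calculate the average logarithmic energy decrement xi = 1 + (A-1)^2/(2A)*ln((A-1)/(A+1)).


xi = 1 + (A-1)^2/(2A) * ln((A-1)/(A+1))
xi = 1 + (111-1)^2/(2*111) * ln((111-1)/(111 +1))
xi = 0.017910

0.017910


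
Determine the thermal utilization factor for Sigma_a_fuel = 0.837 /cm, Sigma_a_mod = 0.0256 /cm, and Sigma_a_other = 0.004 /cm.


f = Sigma_a_fuel / (Sigma_a_fuel + Sigma_a_mod + Sigma_a_other)
f = 0.837 / (0.837 + 0.0256 + 0.004)
f = 0.96584

0.96584


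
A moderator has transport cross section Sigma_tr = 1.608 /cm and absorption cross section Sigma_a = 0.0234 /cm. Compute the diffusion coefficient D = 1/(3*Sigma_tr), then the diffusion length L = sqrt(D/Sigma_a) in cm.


D = 1 / (3 * Sigma_tr) = 1 / (3 * 1.608) = 0.2072968 cm
L = sqrt(D / Sigma_a)
L = sqrt(0.2072968 / 0.0234)
L = 2.9764 cm

2.9764


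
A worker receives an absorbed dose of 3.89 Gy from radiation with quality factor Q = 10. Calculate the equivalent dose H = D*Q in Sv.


H = D * Q
H = 3.89 * 10
H = 38.900 Sv

38.900


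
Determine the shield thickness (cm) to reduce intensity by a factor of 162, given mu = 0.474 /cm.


x = ln(factor) / mu
x = ln(162) / 0.474
x = 10.733 cm

10.733


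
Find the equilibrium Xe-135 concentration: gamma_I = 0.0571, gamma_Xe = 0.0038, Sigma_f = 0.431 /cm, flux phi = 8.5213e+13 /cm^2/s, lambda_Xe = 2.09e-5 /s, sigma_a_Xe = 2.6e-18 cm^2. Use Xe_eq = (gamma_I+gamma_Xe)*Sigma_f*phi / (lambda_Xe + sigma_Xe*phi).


Xe_eq = (gamma_I + gamma_Xe) * Sigma_f * phi / (lambda_Xe + sigma_Xe * phi)
Numerator = (0.0571 + 0.0038) * 0.431 * 8.5213e+13 = 2.236662e+12
Denominator = 2.09e-5 + 2.6e-18 * 8.5213e+13 = 2.424538e-04
Xe_eq = 2.236662e+12 / 2.424538e-04 = 9.2251e+15 /cm^3

9.2251e+15


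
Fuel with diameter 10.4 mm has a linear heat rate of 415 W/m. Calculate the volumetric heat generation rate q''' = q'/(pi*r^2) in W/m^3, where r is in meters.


r = D / 2 / 1000 = 10.4 / 2 / 1000 = 0.0052 m
q''' = q' / (pi * r^2)
q''' = 415 / (pi * 0.0052^2)
q''' = 4.8853e+06 W/m^3

4.8853e+06


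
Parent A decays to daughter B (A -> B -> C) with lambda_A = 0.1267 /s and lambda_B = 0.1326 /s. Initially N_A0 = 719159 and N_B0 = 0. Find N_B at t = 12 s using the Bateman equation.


N_B(t) = lambda_A * N_A0 / (lambda_B - lambda_A) * [exp(-lambda_A*t) - exp(-lambda_B*t)]
exp(-0.1267*12) = 0.2186244; exp(-0.1326*12) = 0.2036810
N_B = 0.1267 * 719159 / (0.1326 - 0.1267) * (0.2186244 - 0.2036810)
N_B = 230780

230780


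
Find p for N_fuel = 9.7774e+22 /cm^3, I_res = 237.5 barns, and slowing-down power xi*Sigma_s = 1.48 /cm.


p = exp(-N * I * 1e-24 / (xi*Sigma_s))
p = exp(-9.7774e+22 * 237.5 * 1e-24 / 1.48)
p = 1.5342e-07

1.5342e-07


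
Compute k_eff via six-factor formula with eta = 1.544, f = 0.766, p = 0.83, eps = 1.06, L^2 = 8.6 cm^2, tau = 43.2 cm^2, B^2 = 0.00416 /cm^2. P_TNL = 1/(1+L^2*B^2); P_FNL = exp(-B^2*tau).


k_inf = eta*f*p*eps = 1.544*0.766*0.83*1.06 = 1.040543
P_TNL = 1/(1 + L^2*B^2) = 1/(1 + 8.6*0.00416) = 0.9654597
P_FNL = exp(-B^2*tau) = exp(-0.00416*43.2) = 0.8355108
k_eff = k_inf * P_TNL * P_FNL = 1.040543 * 0.9654597 * 0.8355108
k_eff = 0.83936

0.83936


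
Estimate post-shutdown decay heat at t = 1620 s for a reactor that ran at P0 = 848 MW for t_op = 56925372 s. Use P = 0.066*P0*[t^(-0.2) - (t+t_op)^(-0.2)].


P/P0 = 0.066 * [t^(-0.2) - (t + t_op)^(-0.2)]
P/P0 = 0.066 * [1620^(-0.2) - (1620 + 56925372)^(-0.2)]
P/P0 = 0.066 * [0.2280851 - 0.02811489] = 0.01319803
P = 848 * 0.01319803 = 11.192 MW

11.192


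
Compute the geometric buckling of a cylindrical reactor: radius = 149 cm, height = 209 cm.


B^2 = (2.405/R)^2 + (pi/H)^2
B^2 = (2.405/149)^2 + (pi/209)^2
B^2 = 4.8648e-04 /cm^2

4.8648e-04


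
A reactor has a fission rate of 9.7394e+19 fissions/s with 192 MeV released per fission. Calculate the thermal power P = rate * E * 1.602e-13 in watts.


P = fission_rate * E_MeV * 1.602e-13
P = 9.7394e+19 * 192 * 1.602e-13
P = 2.9957e+09 W

2.9957e+09


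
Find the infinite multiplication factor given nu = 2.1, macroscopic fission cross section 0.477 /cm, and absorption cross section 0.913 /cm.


k_inf = nu * Sigma_f / Sigma_a
k_inf = 2.1 * 0.477 / 0.913
k_inf = 1.0972

1.0972


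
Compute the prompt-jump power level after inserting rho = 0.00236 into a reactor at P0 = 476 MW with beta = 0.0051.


P1/P0 = beta / (beta - rho)
P1/P0 = 0.0051 / (0.0051 - 0.00236) = 1.861314
P1 = 476 * 1.861314 = 885.99 MW

885.99


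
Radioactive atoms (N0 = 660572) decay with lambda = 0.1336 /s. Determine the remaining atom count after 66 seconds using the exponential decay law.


N = N0 * exp(-lambda * t)
N = 660572 * exp(-0.1336 * 66)
N = 97.833

97.833


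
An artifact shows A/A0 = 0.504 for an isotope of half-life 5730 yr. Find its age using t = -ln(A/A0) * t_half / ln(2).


lambda = ln(2) / t_half = ln(2) / 5730 = 1.209681e-04 /yr
t = -ln(A/A0) / lambda
t = -ln(0.504) / 1.209681e-04
t = 5664.1 yr

5664.1


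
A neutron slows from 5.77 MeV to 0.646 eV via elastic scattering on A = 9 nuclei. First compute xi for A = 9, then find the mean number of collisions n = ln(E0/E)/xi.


xi = 1 + (A-1)^2/(2A)*ln((A-1)/(A+1)) = 0.2066007 (for A = 9)
n = ln(E0/E) / xi
n = ln(5.77e6 / 0.646) / 0.2066007
n = ln(8.931889e+06) / 0.2066007 = 77.469

77.469


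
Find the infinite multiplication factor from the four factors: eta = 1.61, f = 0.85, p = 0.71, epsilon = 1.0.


k_inf = eta * f * p * epsilon
k_inf = 1.61 * 0.85 * 0.71 * 1.0
k_inf = 0.97164

0.97164


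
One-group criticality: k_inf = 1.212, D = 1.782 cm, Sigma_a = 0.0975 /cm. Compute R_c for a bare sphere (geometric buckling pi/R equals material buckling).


L^2 = D / Sigma_a = 1.782 / 0.0975 = 18.27692 cm^2
B_m^2 = (k_inf - 1) / L^2 = (1.212 - 1) / 18.27692 = 0.01159933 /cm^2
For a bare sphere: B_g = pi/R, so R_c = pi / sqrt(B_m^2)
R_c = pi / sqrt(0.01159933) = 29.170 cm

29.170


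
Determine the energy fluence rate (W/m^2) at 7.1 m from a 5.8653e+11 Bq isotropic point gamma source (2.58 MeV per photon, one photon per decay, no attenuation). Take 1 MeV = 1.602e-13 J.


psi = A * E * 1.602e-13 / (4*pi*r^2)
psi = 5.8653e+11 * 2.58 * 1.602e-13 / (4*pi*7.1^2)
psi = 3.8269e-04 W/m^2

3.8269e-04


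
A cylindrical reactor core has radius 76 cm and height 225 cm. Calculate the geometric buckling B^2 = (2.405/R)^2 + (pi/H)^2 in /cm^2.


B^2 = (2.405/R)^2 + (pi/H)^2
B^2 = (2.405/76)^2 + (pi/225)^2
B^2 = 0.0011963 /cm^2

0.0011963


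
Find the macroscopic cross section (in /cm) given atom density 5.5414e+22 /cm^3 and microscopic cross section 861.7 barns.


Sigma = N * sigma_barns * 1e-24
Sigma = 5.5414e+22 * 861.7 * 1e-24
Sigma = 47.750 /cm

47.750


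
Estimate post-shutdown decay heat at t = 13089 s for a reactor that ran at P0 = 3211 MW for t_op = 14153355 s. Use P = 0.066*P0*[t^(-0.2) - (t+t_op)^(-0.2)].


P/P0 = 0.066 * [t^(-0.2) - (t + t_op)^(-0.2)]
P/P0 = 0.066 * [13089^(-0.2) - (13089 + 14153355)^(-0.2)]
P/P0 = 0.066 * [0.1501823 - 0.03713196] = 0.007461322
P = 3211 * 0.007461322 = 23.958 MW

23.958


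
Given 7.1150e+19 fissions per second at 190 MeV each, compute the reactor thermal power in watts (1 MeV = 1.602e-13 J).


P = fission_rate * E_MeV * 1.602e-13
P = 7.1150e+19 * 190 * 1.602e-13
P = 2.1657e+09 W

2.1657e+09


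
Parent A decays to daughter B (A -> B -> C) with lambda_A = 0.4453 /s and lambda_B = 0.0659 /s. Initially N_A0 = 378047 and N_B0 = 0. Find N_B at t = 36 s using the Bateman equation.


N_B(t) = lambda_A * N_A0 / (lambda_B - lambda_A) * [exp(-lambda_A*t) - exp(-lambda_B*t)]
exp(-0.4453*36) = 1.091219e-07; exp(-0.0659*36) = 0.09325664
N_B = 0.4453 * 378047 / (0.0659 - 0.4453) * (1.091219e-07 - 0.09325664)
N_B = 41379

41379


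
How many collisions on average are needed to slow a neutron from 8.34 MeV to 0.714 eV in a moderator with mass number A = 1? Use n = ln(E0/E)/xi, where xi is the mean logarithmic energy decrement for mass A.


xi = 1 + (A-1)^2/(2A)*ln((A-1)/(A+1)) = 1 (for A = 1)
n = ln(E0/E) / xi
n = ln(8.34e6 / 0.714) / 1
n = ln(1.168067e+07) / 1 = 16.273

16.273


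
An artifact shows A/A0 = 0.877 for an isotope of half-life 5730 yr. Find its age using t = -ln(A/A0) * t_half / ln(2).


lambda = ln(2) / t_half = ln(2) / 5730 = 1.209681e-04 /yr
t = -ln(A/A0) / lambda
t = -ln(0.877) / 1.209681e-04
t = 1085.0 yr

1085.0


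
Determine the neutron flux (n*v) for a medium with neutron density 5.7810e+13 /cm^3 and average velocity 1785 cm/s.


phi = n * v
phi = 5.7810e+13 * 1785
phi = 1.0319e+17 /cm^2/s

1.0319e+17


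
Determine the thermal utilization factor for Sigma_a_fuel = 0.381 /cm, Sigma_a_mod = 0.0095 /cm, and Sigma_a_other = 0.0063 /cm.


f = Sigma_a_fuel / (Sigma_a_fuel + Sigma_a_mod + Sigma_a_other)
f = 0.381 / (0.381 + 0.0095 + 0.0063)
f = 0.96018

0.96018


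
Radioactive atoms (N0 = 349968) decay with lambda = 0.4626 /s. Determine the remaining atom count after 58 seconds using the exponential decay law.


N = N0 * exp(-lambda * t)
N = 349968 * exp(-0.4626 * 58)
N = 7.7904e-07

7.7904e-07


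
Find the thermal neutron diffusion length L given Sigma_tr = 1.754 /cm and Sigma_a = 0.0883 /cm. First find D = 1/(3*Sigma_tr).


D = 1 / (3 * Sigma_tr) = 1 / (3 * 1.754) = 0.1900418 cm
L = sqrt(D / Sigma_a)
L = sqrt(0.1900418 / 0.0883)
L = 1.4670 cm

1.4670


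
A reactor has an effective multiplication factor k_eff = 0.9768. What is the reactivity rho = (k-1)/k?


rho = (k_eff - 1) / k_eff
rho = (0.9768 - 1) / 0.9768
rho = -0.023751

-0.023751


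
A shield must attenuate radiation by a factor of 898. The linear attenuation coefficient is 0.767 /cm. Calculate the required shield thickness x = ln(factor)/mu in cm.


x = ln(factor) / mu
x = ln(898) / 0.767
x = 8.8659 cm

8.8659


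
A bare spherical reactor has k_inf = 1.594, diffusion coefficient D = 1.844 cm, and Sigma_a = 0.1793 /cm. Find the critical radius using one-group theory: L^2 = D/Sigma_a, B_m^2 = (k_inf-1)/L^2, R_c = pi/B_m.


L^2 = D / Sigma_a = 1.844 / 0.1793 = 10.28444 cm^2
B_m^2 = (k_inf - 1) / L^2 = (1.594 - 1) / 10.28444 = 0.05775716 /cm^2
For a bare sphere: B_g = pi/R, so R_c = pi / sqrt(B_m^2)
R_c = pi / sqrt(0.05775716) = 13.072 cm

13.072


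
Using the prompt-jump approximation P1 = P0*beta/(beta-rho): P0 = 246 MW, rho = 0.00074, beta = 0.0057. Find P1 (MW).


P1/P0 = beta / (beta - rho)
P1/P0 = 0.0057 / (0.0057 - 0.00074) = 1.149194
P1 = 246 * 1.149194 = 282.70 MW

282.70


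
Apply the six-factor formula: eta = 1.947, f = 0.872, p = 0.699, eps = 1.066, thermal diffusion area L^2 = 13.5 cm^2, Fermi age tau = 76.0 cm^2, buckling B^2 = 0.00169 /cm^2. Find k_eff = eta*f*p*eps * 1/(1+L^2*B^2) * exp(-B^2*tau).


k_inf = eta*f*p*eps = 1.947*0.872*0.699*1.066 = 1.265077
P_TNL = 1/(1 + L^2*B^2) = 1/(1 + 13.5*0.00169) = 0.9776939
P_FNL = exp(-B^2*tau) = exp(-0.00169*76.0) = 0.8794663
k_eff = k_inf * P_TNL * P_FNL = 1.265077 * 0.9776939 * 0.8794663
k_eff = 1.0878

1.0878


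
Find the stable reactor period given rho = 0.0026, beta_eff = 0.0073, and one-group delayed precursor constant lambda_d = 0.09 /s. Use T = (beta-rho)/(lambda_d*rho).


T = (beta - rho) / (lambda_d * rho)
T = (0.0073 - 0.0026) / (0.09 * 0.0026)
T = 20.085 s

20.085


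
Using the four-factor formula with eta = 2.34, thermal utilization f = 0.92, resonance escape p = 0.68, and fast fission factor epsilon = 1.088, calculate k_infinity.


k_inf = eta * f * p * epsilon
k_inf = 2.34 * 0.92 * 0.68 * 1.088
k_inf = 1.5927

1.5927


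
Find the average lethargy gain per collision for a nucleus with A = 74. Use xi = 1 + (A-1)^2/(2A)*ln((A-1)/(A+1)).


xi = 1 + (A-1)^2/(2A) * ln((A-1)/(A+1))
xi = 1 + (74-1)^2/(2*74) * ln((74-1)/(74 +1))
xi = 0.026785

0.026785


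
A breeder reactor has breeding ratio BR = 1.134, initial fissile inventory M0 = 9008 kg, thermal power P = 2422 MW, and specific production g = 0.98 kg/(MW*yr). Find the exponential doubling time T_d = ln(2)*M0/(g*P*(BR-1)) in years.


Breeding gain G = BR - 1 = 1.134 - 1 = 0.134
Fissile production rate = g * P * G = 0.98 * 2422 * 0.134 = 318.05704 kg/yr
T_d = ln(2) * M0 / (g * P * G)
T_d = ln(2) * 9008 / 318.05704 = 19.631 yr

19.631


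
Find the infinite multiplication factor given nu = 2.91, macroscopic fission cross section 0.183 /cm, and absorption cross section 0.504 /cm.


k_inf = nu * Sigma_f / Sigma_a
k_inf = 2.91 * 0.183 / 0.504
k_inf = 1.0566

1.0566


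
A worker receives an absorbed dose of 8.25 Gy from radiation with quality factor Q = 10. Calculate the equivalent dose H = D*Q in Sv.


H = D * Q
H = 8.25 * 10
H = 82.500 Sv

82.500


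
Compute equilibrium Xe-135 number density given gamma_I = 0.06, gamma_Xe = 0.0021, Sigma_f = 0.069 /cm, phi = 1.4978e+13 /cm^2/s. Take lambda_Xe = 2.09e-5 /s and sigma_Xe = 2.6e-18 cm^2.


Xe_eq = (gamma_I + gamma_Xe) * Sigma_f * phi / (lambda_Xe + sigma_Xe * phi)
Numerator = (0.06 + 0.0021) * 0.069 * 1.4978e+13 = 6.417923e+10
Denominator = 2.09e-5 + 2.6e-18 * 1.4978e+13 = 5.984280e-05
Xe_eq = 6.417923e+10 / 5.984280e-05 = 1.0725e+15 /cm^3

1.0725e+15


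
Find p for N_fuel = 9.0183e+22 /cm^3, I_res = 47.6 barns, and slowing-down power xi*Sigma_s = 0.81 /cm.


p = exp(-N * I * 1e-24 / (xi*Sigma_s))
p = exp(-9.0183e+22 * 47.6 * 1e-24 / 0.81)
p = 0.0049934

0.0049934


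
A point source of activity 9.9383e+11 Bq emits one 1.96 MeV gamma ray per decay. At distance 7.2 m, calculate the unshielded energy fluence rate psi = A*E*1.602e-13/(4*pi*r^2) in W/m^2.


psi = A * E * 1.602e-13 / (4*pi*r^2)
psi = 9.9383e+11 * 1.96 * 1.602e-13 / (4*pi*7.2^2)
psi = 4.7902e-04 W/m^2

4.7902e-04


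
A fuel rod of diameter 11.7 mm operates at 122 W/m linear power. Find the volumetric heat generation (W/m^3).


r = D / 2 / 1000 = 11.7 / 2 / 1000 = 0.00585 m
q''' = q' / (pi * r^2)
q''' = 122 / (pi * 0.00585^2)
q''' = 1.1347e+06 W/m^3

1.1347e+06


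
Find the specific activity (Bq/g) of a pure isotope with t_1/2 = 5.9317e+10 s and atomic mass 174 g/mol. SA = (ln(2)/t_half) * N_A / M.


lambda = ln(2) / t_half = ln(2) / 5.9317e+10 = 1.168547e-11 /s
SA = lambda * N_A / M
SA = 1.168547e-11 * 6.022e23 / 174
SA = 4.0442e+10 Bq/g

4.0442e+10


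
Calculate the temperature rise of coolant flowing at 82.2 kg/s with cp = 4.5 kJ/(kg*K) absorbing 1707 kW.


dT = Q / (m_dot * cp)
dT = 1707 / (82.2 * 4.5)
dT = 4.6148 C

4.6148


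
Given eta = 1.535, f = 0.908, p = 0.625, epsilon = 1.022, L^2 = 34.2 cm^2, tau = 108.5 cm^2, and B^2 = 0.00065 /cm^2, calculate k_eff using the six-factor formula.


k_inf = eta*f*p*eps = 1.535*0.908*0.625*1.022 = 0.8902770
P_TNL = 1/(1 + L^2*B^2) = 1/(1 + 34.2*0.00065) = 0.9782534
P_FNL = exp(-B^2*tau) = exp(-0.00065*108.5) = 0.9319044
k_eff = k_inf * P_TNL * P_FNL = 0.8902770 * 0.9782534 * 0.9319044
k_eff = 0.81161

0.81161


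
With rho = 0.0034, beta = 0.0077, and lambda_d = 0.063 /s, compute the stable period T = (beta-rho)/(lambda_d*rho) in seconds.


T = (beta - rho) / (lambda_d * rho)
T = (0.0077 - 0.0034) / (0.063 * 0.0034)
T = 20.075 s

20.075


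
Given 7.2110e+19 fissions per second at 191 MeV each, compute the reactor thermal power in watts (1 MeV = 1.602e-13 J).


P = fission_rate * E_MeV * 1.602e-13
P = 7.2110e+19 * 191 * 1.602e-13
P = 2.2064e+09 W

2.2064e+09


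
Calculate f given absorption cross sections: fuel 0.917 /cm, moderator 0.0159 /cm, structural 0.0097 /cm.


f = Sigma_a_fuel / (Sigma_a_fuel + Sigma_a_mod + Sigma_a_other)
f = 0.917 / (0.917 + 0.0159 + 0.0097)
f = 0.97284

0.97284


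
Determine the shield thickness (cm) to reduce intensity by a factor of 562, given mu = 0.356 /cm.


x = ln(factor) / mu
x = ln(562) / 0.356
x = 17.785 cm

17.785


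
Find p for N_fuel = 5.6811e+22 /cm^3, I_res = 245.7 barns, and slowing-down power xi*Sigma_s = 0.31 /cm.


p = exp(-N * I * 1e-24 / (xi*Sigma_s))
p = exp(-5.6811e+22 * 245.7 * 1e-24 / 0.31)
p = 2.7854e-20

2.7854e-20


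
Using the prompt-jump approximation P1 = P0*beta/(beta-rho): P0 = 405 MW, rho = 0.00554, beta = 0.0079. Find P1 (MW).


P1/P0 = beta / (beta - rho)
P1/P0 = 0.0079 / (0.0079 - 0.00554) = 3.347458
P1 = 405 * 3.347458 = 1355.7 MW

1355.7


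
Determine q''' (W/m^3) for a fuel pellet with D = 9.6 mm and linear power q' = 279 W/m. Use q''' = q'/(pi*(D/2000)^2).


r = D / 2 / 1000 = 9.6 / 2 / 1000 = 0.0048 m
q''' = q' / (pi * r^2)
q''' = 279 / (pi * 0.0048^2)
q''' = 3.8545e+06 W/m^3

3.8545e+06


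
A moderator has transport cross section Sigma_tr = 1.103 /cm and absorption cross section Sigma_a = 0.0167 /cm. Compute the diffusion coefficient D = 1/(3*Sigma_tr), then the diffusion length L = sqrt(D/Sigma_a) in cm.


D = 1 / (3 * Sigma_tr) = 1 / (3 * 1.103) = 0.3022061 cm
L = sqrt(D / Sigma_a)
L = sqrt(0.3022061 / 0.0167)
L = 4.2540 cm

4.2540


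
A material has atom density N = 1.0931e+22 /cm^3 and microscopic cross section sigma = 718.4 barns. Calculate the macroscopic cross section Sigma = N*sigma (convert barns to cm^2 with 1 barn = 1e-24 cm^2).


Sigma = N * sigma_barns * 1e-24
Sigma = 1.0931e+22 * 718.4 * 1e-24
Sigma = 7.8528 /cm

7.8528


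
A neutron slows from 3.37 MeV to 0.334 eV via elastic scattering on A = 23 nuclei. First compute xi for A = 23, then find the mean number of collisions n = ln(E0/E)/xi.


xi = 1 + (A-1)^2/(2A)*ln((A-1)/(A+1)) = 0.08448899 (for A = 23)
n = ln(E0/E) / xi
n = ln(3.37e6 / 0.334) / 0.08448899
n = ln(1.008982e+07) / 0.08448899 = 190.88

190.88


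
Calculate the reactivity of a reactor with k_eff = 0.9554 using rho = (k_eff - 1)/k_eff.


rho = (k_eff - 1) / k_eff
rho = (0.9554 - 1) / 0.9554
rho = -0.046682

-0.046682


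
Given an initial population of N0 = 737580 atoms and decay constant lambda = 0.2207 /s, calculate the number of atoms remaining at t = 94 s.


N = N0 * exp(-lambda * t)
N = 737580 * exp(-0.2207 * 94)
N = 7.2115e-04

7.2115e-04


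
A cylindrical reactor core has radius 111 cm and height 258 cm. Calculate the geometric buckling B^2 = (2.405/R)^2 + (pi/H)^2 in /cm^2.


B^2 = (2.405/R)^2 + (pi/H)^2
B^2 = (2.405/111)^2 + (pi/258)^2
B^2 = 6.1772e-04 /cm^2

6.1772e-04


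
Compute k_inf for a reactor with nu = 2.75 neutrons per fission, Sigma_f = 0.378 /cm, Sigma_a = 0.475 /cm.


k_inf = nu * Sigma_f / Sigma_a
k_inf = 2.75 * 0.378 / 0.475
k_inf = 2.1884

2.1884


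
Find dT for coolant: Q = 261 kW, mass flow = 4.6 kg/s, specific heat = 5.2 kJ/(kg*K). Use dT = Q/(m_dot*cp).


dT = Q / (m_dot * cp)
dT = 261 / (4.6 * 5.2)
dT = 10.911 C

10.911


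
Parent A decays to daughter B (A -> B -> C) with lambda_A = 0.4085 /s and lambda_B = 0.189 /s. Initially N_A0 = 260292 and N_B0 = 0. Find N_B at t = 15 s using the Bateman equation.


N_B(t) = lambda_A * N_A0 / (lambda_B - lambda_A) * [exp(-lambda_A*t) - exp(-lambda_B*t)]
exp(-0.4085*15) = 0.002182029; exp(-0.189*15) = 0.05871853
N_B = 0.4085 * 260292 / (0.189 - 0.4085) * (0.002182029 - 0.05871853)
N_B = 27387

27387


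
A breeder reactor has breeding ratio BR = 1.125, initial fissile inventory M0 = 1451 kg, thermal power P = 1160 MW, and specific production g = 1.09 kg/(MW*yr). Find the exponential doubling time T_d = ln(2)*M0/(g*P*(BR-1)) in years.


Breeding gain G = BR - 1 = 1.125 - 1 = 0.125
Fissile production rate = g * P * G = 1.09 * 1160 * 0.125 = 158.05 kg/yr
T_d = ln(2) * M0 / (g * P * G)
T_d = ln(2) * 1451 / 158.05 = 6.3635 yr

6.3635


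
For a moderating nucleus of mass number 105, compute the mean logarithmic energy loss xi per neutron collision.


xi = 1 + (A-1)^2/(2A) * ln((A-1)/(A+1))
xi = 1 + (105-1)^2/(2*105) * ln((105-1)/(105 +1))
xi = 0.018927

0.018927


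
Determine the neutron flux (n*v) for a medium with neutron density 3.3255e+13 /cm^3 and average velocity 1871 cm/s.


phi = n * v
phi = 3.3255e+13 * 1871
phi = 6.2220e+16 /cm^2/s

6.2220e+16


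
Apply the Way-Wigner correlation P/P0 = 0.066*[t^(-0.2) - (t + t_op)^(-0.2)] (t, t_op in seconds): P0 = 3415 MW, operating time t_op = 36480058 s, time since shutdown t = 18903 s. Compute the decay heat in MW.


P/P0 = 0.066 * [t^(-0.2) - (t + t_op)^(-0.2)]
P/P0 = 0.066 * [18903^(-0.2) - (18903 + 36480058)^(-0.2)]
P/P0 = 0.066 * [0.1395384 - 0.03072868] = 0.007181442
P = 3415 * 0.007181442 = 24.525 MW

24.525


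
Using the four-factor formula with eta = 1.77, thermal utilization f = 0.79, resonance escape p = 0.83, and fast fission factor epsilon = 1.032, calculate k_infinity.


k_inf = eta * f * p * epsilon
k_inf = 1.77 * 0.79 * 0.83 * 1.032
k_inf = 1.1977

1.1977


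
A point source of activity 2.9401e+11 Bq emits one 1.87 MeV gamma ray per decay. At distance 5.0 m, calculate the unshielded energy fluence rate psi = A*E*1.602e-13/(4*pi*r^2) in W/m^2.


psi = A * E * 1.602e-13 / (4*pi*r^2)
psi = 2.9401e+11 * 1.87 * 1.602e-13 / (4*pi*5.0^2)
psi = 2.8036e-04 W/m^2

2.8036e-04


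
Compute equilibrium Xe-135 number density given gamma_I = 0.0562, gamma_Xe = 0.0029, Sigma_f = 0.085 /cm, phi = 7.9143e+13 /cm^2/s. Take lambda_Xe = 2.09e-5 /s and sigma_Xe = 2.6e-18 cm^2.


Xe_eq = (gamma_I + gamma_Xe) * Sigma_f * phi / (lambda_Xe + sigma_Xe * phi)
Numerator = (0.0562 + 0.0029) * 0.085 * 7.9143e+13 = 3.975749e+11
Denominator = 2.09e-5 + 2.6e-18 * 7.9143e+13 = 2.266718e-04
Xe_eq = 3.975749e+11 / 2.266718e-04 = 1.7540e+15 /cm^3

1.7540e+15


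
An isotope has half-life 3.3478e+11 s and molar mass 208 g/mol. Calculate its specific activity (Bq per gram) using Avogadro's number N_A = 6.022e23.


lambda = ln(2) / t_half = ln(2) / 3.3478e+11 = 2.070456e-12 /s
SA = lambda * N_A / M
SA = 2.070456e-12 * 6.022e23 / 208
SA = 5.9944e+09 Bq/g

5.9944e+09


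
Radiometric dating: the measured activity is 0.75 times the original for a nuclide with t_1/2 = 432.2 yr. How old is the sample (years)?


lambda = ln(2) / t_half = ln(2) / 432.2 = 0.001603765 /yr
t = -ln(A/A0) / lambda
t = -ln(0.75) / 0.001603765
t = 179.38 yr

179.38


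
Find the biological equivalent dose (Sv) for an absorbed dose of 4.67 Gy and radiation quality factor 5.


H = D * Q
H = 4.67 * 5
H = 23.350 Sv

23.350


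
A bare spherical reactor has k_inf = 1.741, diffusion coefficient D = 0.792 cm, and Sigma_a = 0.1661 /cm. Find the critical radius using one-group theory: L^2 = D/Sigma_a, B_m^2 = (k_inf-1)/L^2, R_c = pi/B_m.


L^2 = D / Sigma_a = 0.792 / 0.1661 = 4.768212 cm^2
B_m^2 = (k_inf - 1) / L^2 = (1.741 - 1) / 4.768212 = 0.1554042 /cm^2
For a bare sphere: B_g = pi/R, so R_c = pi / sqrt(B_m^2)
R_c = pi / sqrt(0.1554042) = 7.9693 cm

7.9693


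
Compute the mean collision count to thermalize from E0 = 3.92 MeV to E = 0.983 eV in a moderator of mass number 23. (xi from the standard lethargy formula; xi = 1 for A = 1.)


xi = 1 + (A-1)^2/(2A)*ln((A-1)/(A+1)) = 0.08448899 (for A = 23)
n = ln(E0/E) / xi
n = ln(3.92e6 / 0.983) / 0.08448899
n = ln(3.987792e+06) / 0.08448899 = 179.89

179.89


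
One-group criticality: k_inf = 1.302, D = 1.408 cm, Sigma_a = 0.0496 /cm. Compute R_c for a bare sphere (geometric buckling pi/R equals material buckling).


L^2 = D / Sigma_a = 1.408 / 0.0496 = 28.38710 cm^2
B_m^2 = (k_inf - 1) / L^2 = (1.302 - 1) / 28.38710 = 0.01063864 /cm^2
For a bare sphere: B_g = pi/R, so R_c = pi / sqrt(B_m^2)
R_c = pi / sqrt(0.01063864) = 30.458 cm

30.458


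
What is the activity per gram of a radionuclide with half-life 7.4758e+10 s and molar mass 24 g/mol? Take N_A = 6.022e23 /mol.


lambda = ln(2) / t_half = ln(2) / 7.4758e+10 = 9.271880e-12 /s
SA = lambda * N_A / M
SA = 9.271880e-12 * 6.022e23 / 24
SA = 2.3265e+11 Bq/g

2.3265e+11


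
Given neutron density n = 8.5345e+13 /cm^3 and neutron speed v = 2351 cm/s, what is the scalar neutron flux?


phi = n * v
phi = 8.5345e+13 * 2351
phi = 2.0065e+17 /cm^2/s

2.0065e+17


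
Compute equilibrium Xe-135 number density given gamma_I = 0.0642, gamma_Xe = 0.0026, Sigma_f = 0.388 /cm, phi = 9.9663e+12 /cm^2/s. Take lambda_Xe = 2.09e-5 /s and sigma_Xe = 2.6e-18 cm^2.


Xe_eq = (gamma_I + gamma_Xe) * Sigma_f * phi / (lambda_Xe + sigma_Xe * phi)
Numerator = (0.0642 + 0.0026) * 0.388 * 9.9663e+12 = 2.583105e+11
Denominator = 2.09e-5 + 2.6e-18 * 9.9663e+12 = 4.681238e-05
Xe_eq = 2.583105e+11 / 4.681238e-05 = 5.5180e+15 /cm^3

5.5180e+15


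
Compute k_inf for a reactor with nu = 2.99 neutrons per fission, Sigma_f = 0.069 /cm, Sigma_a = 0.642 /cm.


k_inf = nu * Sigma_f / Sigma_a
k_inf = 2.99 * 0.069 / 0.642
k_inf = 0.32136

0.32136


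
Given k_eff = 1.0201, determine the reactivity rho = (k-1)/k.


rho = (k_eff - 1) / k_eff
rho = (1.0201 - 1) / 1.0201
rho = 0.019704

0.019704


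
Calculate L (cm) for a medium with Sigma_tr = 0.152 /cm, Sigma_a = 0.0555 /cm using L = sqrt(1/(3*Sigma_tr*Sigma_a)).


D = 1 / (3 * Sigma_tr) = 1 / (3 * 0.152) = 2.192982 cm
L = sqrt(D / Sigma_a)
L = sqrt(2.192982 / 0.0555)
L = 6.2860 cm

6.2860


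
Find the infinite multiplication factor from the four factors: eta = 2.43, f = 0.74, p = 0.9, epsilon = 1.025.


k_inf = eta * f * p * epsilon
k_inf = 2.43 * 0.74 * 0.9 * 1.025
k_inf = 1.6588

1.6588


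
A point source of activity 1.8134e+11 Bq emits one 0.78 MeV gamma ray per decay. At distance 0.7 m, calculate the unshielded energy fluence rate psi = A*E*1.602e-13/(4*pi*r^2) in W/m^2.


psi = A * E * 1.602e-13 / (4*pi*r^2)
psi = 1.8134e+11 * 0.78 * 1.602e-13 / (4*pi*0.7^2)
psi = 0.0036800 W/m^2

0.0036800


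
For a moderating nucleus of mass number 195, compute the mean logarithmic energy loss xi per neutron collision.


xi = 1 + (A-1)^2/(2A) * ln((A-1)/(A+1))
xi = 1 + (195-1)^2/(2*195) * ln((195-1)/(195 +1))
xi = 0.010221

0.010221


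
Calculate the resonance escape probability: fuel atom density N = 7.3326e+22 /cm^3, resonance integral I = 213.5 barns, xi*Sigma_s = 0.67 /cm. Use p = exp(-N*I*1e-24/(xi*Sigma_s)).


p = exp(-N * I * 1e-24 / (xi*Sigma_s))
p = exp(-7.3326e+22 * 213.5 * 1e-24 / 0.67)
p = 7.1179e-11

7.1179e-11


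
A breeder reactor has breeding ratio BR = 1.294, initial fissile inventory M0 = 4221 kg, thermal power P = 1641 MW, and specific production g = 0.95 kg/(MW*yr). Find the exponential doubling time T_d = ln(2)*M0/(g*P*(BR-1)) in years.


Breeding gain G = BR - 1 = 1.294 - 1 = 0.294
Fissile production rate = g * P * G = 0.95 * 1641 * 0.294 = 458.3313 kg/yr
T_d = ln(2) * M0 / (g * P * G)
T_d = ln(2) * 4221 / 458.3313 = 6.3835 yr

6.3835


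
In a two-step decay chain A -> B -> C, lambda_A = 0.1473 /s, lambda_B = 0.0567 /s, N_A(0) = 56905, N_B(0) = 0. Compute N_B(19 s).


N_B(t) = lambda_A * N_A0 / (lambda_B - lambda_A) * [exp(-lambda_A*t) - exp(-lambda_B*t)]
exp(-0.1473*19) = 0.06088917; exp(-0.0567*19) = 0.3405137
N_B = 0.1473 * 56905 / (0.0567 - 0.1473) * (0.06088917 - 0.3405137)
N_B = 25870

25870


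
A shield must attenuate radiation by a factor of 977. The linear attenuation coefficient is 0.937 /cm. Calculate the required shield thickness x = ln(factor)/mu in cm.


x = ln(factor) / mu
x = ln(977) / 0.937
x = 7.3474 cm

7.3474


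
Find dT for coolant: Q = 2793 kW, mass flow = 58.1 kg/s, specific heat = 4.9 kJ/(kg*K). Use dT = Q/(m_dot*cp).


dT = Q / (m_dot * cp)
dT = 2793 / (58.1 * 4.9)
dT = 9.8107 C

9.8107


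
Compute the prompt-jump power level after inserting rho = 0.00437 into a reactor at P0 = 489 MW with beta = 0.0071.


P1/P0 = beta / (beta - rho)
P1/P0 = 0.0071 / (0.0071 - 0.00437) = 2.600733
P1 = 489 * 2.600733 = 1271.8 MW

1271.8


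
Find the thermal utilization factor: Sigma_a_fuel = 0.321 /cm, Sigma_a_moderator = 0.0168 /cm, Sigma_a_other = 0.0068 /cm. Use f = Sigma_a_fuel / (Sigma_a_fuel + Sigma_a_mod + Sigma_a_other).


f = Sigma_a_fuel / (Sigma_a_fuel + Sigma_a_mod + Sigma_a_other)
f = 0.321 / (0.321 + 0.0168 + 0.0068)
f = 0.93151

0.93151


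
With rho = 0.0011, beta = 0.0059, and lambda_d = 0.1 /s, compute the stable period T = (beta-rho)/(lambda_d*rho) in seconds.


T = (beta - rho) / (lambda_d * rho)
T = (0.0059 - 0.0011) / (0.1 * 0.0011)
T = 43.636 s

43.636


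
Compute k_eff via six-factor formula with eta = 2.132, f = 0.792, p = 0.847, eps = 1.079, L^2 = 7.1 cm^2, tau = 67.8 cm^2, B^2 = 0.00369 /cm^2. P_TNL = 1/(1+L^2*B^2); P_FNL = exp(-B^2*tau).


k_inf = eta*f*p*eps = 2.132*0.792*0.847*1.079 = 1.543182
P_TNL = 1/(1 + L^2*B^2) = 1/(1 + 7.1*0.00369) = 0.9744699
P_FNL = exp(-B^2*tau) = exp(-0.00369*67.8) = 0.7786591
k_eff = k_inf * P_TNL * P_FNL = 1.543182 * 0.9744699 * 0.7786591
k_eff = 1.1709

1.1709


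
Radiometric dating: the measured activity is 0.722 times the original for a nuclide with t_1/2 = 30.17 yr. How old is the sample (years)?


lambda = ln(2) / t_half = ln(2) / 30.17 = 0.02297472 /yr
t = -ln(A/A0) / lambda
t = -ln(0.722) / 0.02297472
t = 14.178 yr

14.178


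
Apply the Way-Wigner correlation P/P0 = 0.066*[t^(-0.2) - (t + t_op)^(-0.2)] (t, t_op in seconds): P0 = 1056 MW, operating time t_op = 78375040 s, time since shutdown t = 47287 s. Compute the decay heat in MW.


P/P0 = 0.066 * [t^(-0.2) - (t + t_op)^(-0.2)]
P/P0 = 0.066 * [47287^(-0.2) - (47287 + 78375040)^(-0.2)]
P/P0 = 0.066 * [0.1161587 - 0.02637012] = 0.005926046
P = 1056 * 0.005926046 = 6.2579 MW

6.2579


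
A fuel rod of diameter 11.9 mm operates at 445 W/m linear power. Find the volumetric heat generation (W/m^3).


r = D / 2 / 1000 = 11.9 / 2 / 1000 = 0.00595 m
q''' = q' / (pi * r^2)
q''' = 445 / (pi * 0.00595^2)
q''' = 4.0011e+06 W/m^3

4.0011e+06
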